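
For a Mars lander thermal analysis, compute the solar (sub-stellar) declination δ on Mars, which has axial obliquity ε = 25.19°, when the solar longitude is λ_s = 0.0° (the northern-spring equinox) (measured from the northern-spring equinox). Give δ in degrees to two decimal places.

sin δ = sin ε · sin λ_s = sin 25.19° × sin 0.0° = 0.000000.
δ = arcsin(0.000000) = +0.00°.

δ = +0.00°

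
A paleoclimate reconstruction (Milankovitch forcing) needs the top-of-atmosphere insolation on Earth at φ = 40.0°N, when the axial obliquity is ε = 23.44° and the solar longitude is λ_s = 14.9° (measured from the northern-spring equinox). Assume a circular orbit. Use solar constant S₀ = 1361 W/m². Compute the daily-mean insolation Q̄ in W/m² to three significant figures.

Q̄ ≈ 376 W/m²

Solar declination: sin δ = sin ε · sin λ_s = sin 23.44° × sin 14.9° = 0.10228, so δ = +5.871°.
cos H₀ = −tan(+40.0°) tan(+5.871°) = -0.0863, H₀ = 1.6572 rad.
Bracket: H₀ sin φ sin δ + cos φ cos δ sin H₀ = 1.6572×0.64279×0.10228 + 0.76604×0.99476×0.99627 = 0.108952 + 0.759184 = 0.868136.
Q̄ = (S₀/π) × [bracket] = (1361/π) × 0.868136 = 376.1 W/m².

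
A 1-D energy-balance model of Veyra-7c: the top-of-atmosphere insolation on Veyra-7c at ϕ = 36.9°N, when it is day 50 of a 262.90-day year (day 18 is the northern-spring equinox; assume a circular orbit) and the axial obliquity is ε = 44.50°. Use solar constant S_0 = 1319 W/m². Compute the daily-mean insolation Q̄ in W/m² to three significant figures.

Solar longitude: L_s = 360° × (50 − 18)/262.90 = 43.819°.
sin δ = sin 44.50° × sin 43.819° = 0.48530, so δ = +29.032°.
cos h₀ = −tan(+36.9°) tan(+29.032°) = -0.4167, h₀ = 2.0006 rad.
Bracket: h₀ sin ϕ sin δ + cos ϕ cos δ sin h₀ = 2.0006×0.60042×0.48530 + 0.79968×0.87435×0.90903 = 0.582942 + 0.635594 = 1.218536.
Q̄ = (S_0/π) × [bracket] = (1319/π) × 1.218536 = 511.6 W/m².

Q̄ ≈ 512 W/m²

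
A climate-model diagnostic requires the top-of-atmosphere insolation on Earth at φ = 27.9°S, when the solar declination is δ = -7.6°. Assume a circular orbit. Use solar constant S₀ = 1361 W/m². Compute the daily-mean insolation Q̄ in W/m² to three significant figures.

cos H₀ = −tan(-27.9°) tan(-7.600°) = -0.0706, H₀ = 1.6415 rad.
Bracket: H₀ sin φ sin δ + cos φ cos δ sin H₀ = 1.6415×-0.46793×-0.13226 + 0.88377×0.99122×0.99750 = 0.101590 + 0.873820 = 0.975410.
Q̄ = (S₀/π) × [bracket] = (1361/π) × 0.975410 = 422.6 W/m².

Q̄ ≈ 423 W/m²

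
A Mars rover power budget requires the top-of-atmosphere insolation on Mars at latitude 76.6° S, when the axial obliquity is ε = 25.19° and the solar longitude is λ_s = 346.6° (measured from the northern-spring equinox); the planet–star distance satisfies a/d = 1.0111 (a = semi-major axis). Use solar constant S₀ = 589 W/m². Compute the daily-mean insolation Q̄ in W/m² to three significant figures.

Q̄ ≈ 77.0 W/m²

Solar declination: sin δ = sin ε · sin λ_s = sin 25.19° × sin 346.6° = -0.09864, so δ = -5.661°.
cos H₀ = −tan(-76.6°) tan(-5.661°) = -0.4161, H₀ = 1.9999 rad.
Bracket: H₀ sin φ sin δ + cos φ cos δ sin H₀ = 1.9999×-0.97278×-0.09864 + 0.23175×0.99512×0.90934 = 0.191900 + 0.209711 = 0.401611.
Inverse-square distance factor (a/d)² = 1.0111² = 1.022323.
Q̄ = (S₀/π) × 1.022323 × [bracket] = (589/π) × 1.022323 × 0.401611 = 76.98 W/m².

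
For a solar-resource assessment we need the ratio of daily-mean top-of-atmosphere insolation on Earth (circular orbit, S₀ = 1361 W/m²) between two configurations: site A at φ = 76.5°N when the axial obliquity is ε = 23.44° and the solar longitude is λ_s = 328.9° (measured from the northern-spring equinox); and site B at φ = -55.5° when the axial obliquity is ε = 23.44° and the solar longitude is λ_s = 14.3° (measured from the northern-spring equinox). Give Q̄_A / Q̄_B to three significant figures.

Q̄_A / Q̄_B ≈ 0.0218

— Configuration A (φ=+76.5°):
Solar declination: sin δ = sin ε · sin λ_s = sin 23.44° × sin 328.9° = -0.20547, so δ = -11.857°.
cos H₀ = −tan(+76.5°) tan(-11.857°) = 0.8745, H₀ = 0.5064 rad.
Bracket: H₀ sin φ sin δ + cos φ cos δ sin H₀ = 0.5064×0.97237×-0.20547 + 0.23345×0.97866×0.48501 = -0.101175 + 0.110809 = 0.009634.
Q̄ = (S₀/π) × [bracket] = (1361/π) × 0.009634 = 4.1736 W/m².
— Configuration B (φ=-55.5°):
Solar declination: sin δ = sin ε · sin λ_s = sin 23.44° × sin 14.3° = 0.09825, so δ = +5.639°.
cos H₀ = −tan(-55.5°) tan(+5.639°) = 0.1437, H₀ = 1.4266 rad.
Bracket: H₀ sin φ sin δ + cos φ cos δ sin H₀ = 1.4266×-0.82413×0.09825 + 0.56641×0.99516×0.98963 = -0.115513 + 0.557823 = 0.442310.
Q̄ = (S₀/π) × [bracket] = (1361/π) × 0.442310 = 191.62 W/m².
Ratio Q̄_A / Q̄_B = 4.1736 / 191.62 = 0.02178.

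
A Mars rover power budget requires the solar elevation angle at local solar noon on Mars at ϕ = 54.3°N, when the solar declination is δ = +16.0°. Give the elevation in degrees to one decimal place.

51.7°

At local noon the hour angle is zero, so the zenith angle equals |ϕ − δ| = |+54.3° − (+16.000°)| = 38.300°.
Elevation = 90° − 38.300° = 51.7°.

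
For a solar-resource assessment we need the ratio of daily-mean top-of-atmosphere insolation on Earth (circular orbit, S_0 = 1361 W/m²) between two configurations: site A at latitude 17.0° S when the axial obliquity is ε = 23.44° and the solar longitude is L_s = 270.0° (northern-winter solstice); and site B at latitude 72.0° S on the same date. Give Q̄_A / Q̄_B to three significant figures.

Q̄_A / Q̄_B ≈ 0.898

— Configuration A (ϕ=-17.0°):
Solar declination: sin δ = sin ε · sin L_s = sin 23.44° × sin 270.0° = -0.39779, so δ = -23.440°.
cos h₀ = −tan(-17.0°) tan(-23.440°) = -0.1326, h₀ = 1.7037 rad.
Bracket: h₀ sin ϕ sin δ + cos ϕ cos δ sin h₀ = 1.7037×-0.29237×-0.39779 + 0.95630×0.91748×0.99118 = 0.198143 + 0.869648 = 1.067791.
Q̄ = (S_0/π) × [bracket] = (1361/π) × 1.067791 = 462.59 W/m².
— Configuration B (ϕ=-72.0°):
cos h₀ = −tan(-72.0°) tan(-23.440°) = -1.3344 ≤ −1 ⇒ polar day, h₀ = π.
Bracket: h₀ sin ϕ sin δ + cos ϕ cos δ sin h₀ = 3.1416×-0.95106×-0.39779 + 0.30902×0.91748×0.00000 = 1.188537 + 0.000000 = 1.188537.
Q̄ = (S_0/π) × [bracket] = (1361/π) × 1.188537 = 514.90 W/m².
Ratio Q̄_A / Q̄_B = 462.59 / 514.90 = 0.8984.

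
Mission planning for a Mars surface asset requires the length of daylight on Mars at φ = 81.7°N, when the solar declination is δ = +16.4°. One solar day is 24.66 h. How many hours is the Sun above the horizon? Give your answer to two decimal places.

24.66 h

Sunrise equation: cos H₀ = −tan φ · tan δ = -2.0175 ≤ −1, so the Sun never sets (polar day) and H₀ = π.
Daylight = 2H₀/(2π) × 24.66 h = (3.1416/π) × 24.66 = 24.66 h.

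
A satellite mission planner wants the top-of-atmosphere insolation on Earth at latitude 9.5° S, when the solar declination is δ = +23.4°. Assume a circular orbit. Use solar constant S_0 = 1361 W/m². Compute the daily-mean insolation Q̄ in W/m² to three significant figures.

cos h₀ = −tan(-9.5°) tan(+23.400°) = 0.0724, h₀ = 1.4983 rad.
Bracket: h₀ sin ϕ sin δ + cos ϕ cos δ sin h₀ = 1.4983×-0.16505×0.39715 + 0.98629×0.91775×0.99737 = -0.098213 + 0.902787 = 0.804574.
Q̄ = (S_0/π) × [bracket] = (1361/π) × 0.804574 = 348.6 W/m².

Q̄ ≈ 349 W/m²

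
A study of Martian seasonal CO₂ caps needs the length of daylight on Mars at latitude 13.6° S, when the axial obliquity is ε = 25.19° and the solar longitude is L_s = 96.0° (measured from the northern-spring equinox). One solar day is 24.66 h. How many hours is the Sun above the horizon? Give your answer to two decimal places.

11.44 h

Solar declination: sin δ = sin ε · sin L_s = sin 25.19° × sin 96.0° = 0.42329, so δ = +25.042°.
cos h₀ = −tan ϕ · tan δ = −tan(-13.6°) × tan(+25.042°) = 0.1130, so h₀ = 1.4575 rad = 83.51°.
Daylight = 2h₀/(2π) × 24.66 h = (1.4575/π) × 24.66 = 11.44 h.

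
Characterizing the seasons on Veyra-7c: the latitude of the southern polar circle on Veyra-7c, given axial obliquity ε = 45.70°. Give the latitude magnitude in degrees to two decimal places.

44.30°

The polar circle is the lowest latitude that experiences at least one full rotation of continuous darkness at the northern-summer solstice; it lies at |φ| = 90° − ε = 90° − 45.70° = 44.30°.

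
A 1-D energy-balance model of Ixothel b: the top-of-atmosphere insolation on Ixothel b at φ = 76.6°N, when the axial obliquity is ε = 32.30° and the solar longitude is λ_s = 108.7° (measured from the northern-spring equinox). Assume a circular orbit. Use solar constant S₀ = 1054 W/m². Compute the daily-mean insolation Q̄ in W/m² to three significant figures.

Solar declination: sin δ = sin ε · sin λ_s = sin 32.30° × sin 108.7° = 0.50614, so δ = +30.407°.
cos H₀ = −tan(+76.6°) tan(+30.407°) = -2.4634 ≤ −1 ⇒ polar day, H₀ = π.
Bracket: H₀ sin φ sin δ + cos φ cos δ sin H₀ = 3.1416×0.97278×0.50614 + 0.23175×0.86245×0.00000 = 1.546807 + 0.000000 = 1.546807.
Q̄ = (S₀/π) × [bracket] = (1054/π) × 1.546807 = 519.0 W/m².

Q̄ ≈ 519 W/m²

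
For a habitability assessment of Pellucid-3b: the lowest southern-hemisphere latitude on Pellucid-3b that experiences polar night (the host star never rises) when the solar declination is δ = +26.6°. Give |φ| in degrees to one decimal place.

|φ| = 63.4°

Polar night requires cos H₀ = −tan φ tan δ ≥ 1, i.e. tan φ tan δ ≤ −1.
The boundary is |tan φ| · |tan δ| = 1, so |φ| = 90° − |δ| = 90° − 26.6° = 63.4° in the southern hemisphere.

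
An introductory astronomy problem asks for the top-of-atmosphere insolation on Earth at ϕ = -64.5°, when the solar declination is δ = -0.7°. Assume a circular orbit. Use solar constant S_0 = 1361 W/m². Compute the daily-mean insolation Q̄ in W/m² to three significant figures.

Q̄ ≈ 194 W/m²

cos h₀ = −tan(-64.5°) tan(-0.700°) = -0.0256, h₀ = 1.5964 rad.
Bracket: h₀ sin ϕ sin δ + cos ϕ cos δ sin h₀ = 1.5964×-0.90259×-0.01222 + 0.43051×0.99993×0.99967 = 0.017608 + 0.430338 = 0.447946.
Q̄ = (S_0/π) × [bracket] = (1361/π) × 0.447946 = 194.1 W/m².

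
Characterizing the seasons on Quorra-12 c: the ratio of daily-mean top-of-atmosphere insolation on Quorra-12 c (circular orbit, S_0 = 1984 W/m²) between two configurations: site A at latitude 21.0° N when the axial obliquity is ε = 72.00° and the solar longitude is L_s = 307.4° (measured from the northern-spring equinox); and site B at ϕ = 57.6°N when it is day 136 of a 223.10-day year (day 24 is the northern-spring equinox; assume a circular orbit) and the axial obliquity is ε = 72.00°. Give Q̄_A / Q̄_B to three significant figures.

Q̄_A / Q̄_B ≈ 0.476

— Configuration A (ϕ=+21.0°):
Solar declination: sin δ = sin ε · sin L_s = sin 72.00° × sin 307.4° = -0.75553, so δ = -49.072°.
cos h₀ = −tan(+21.0°) tan(-49.072°) = 0.4427, h₀ = 1.1122 rad.
Bracket: h₀ sin ϕ sin δ + cos ϕ cos δ sin h₀ = 1.1122×0.35837×-0.75553 + 0.93358×0.65511×0.89667 = -0.301138 + 0.548401 = 0.247263.
Q̄ = (S_0/π) × [bracket] = (1984/π) × 0.247263 = 156.15 W/m².
— Configuration B (ϕ=+57.6°):
Solar longitude: L_s = 360° × (136 − 24)/223.10 = 180.726°.
sin δ = sin 72.00° × sin 180.726° = -0.01205, so δ = -0.691°.
cos h₀ = −tan(+57.6°) tan(-0.691°) = 0.0190, h₀ = 1.5518 rad.
Bracket: h₀ sin ϕ sin δ + cos ϕ cos δ sin h₀ = 1.5518×0.84433×-0.01205 + 0.53583×0.99993×0.99982 = -0.015788 + 0.535696 = 0.519908.
Q̄ = (S_0/π) × [bracket] = (1984/π) × 0.519908 = 328.34 W/m².
Ratio Q̄_A / Q̄_B = 156.15 / 328.34 = 0.4756.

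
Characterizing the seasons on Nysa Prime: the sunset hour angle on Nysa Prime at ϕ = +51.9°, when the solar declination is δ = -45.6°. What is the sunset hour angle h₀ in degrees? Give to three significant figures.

h₀ = 0.00°

cos h₀ = −tan ϕ · tan δ = 1.3023 ≥ 1, so the host star never rises (polar night) and h₀ = 0.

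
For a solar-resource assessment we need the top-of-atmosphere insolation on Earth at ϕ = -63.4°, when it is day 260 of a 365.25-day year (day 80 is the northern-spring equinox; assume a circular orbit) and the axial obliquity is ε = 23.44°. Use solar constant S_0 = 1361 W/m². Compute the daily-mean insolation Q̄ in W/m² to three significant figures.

Solar longitude: L_s = 360° × (260 − 80)/365.25 = 177.413°.
sin δ = sin 23.44° × sin 177.413° = 0.01796, so δ = +1.029°.
cos h₀ = −tan(-63.4°) tan(+1.029°) = 0.0359, h₀ = 1.5349 rad.
Bracket: h₀ sin ϕ sin δ + cos ϕ cos δ sin h₀ = 1.5349×-0.89415×0.01796 + 0.44776×0.99984×0.99936 = -0.024649 + 0.447402 = 0.422753.
Q̄ = (S_0/π) × [bracket] = (1361/π) × 0.422753 = 183.1 W/m².

Q̄ ≈ 183 W/m²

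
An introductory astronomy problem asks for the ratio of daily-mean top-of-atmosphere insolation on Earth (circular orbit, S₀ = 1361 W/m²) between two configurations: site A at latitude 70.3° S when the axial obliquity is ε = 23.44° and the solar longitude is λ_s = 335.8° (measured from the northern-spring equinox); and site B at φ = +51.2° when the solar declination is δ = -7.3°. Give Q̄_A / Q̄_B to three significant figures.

— Configuration A (φ=-70.3°):
Solar declination: sin δ = sin ε · sin λ_s = sin 23.44° × sin 335.8° = -0.16306, so δ = -9.385°.
cos H₀ = −tan(-70.3°) tan(-9.385°) = -0.4616, H₀ = 2.0506 rad.
Bracket: H₀ sin φ sin δ + cos φ cos δ sin H₀ = 2.0506×-0.94147×-0.16306 + 0.33710×0.98662×0.88709 = 0.314800 + 0.295037 = 0.609837.
Q̄ = (S₀/π) × [bracket] = (1361/π) × 0.609837 = 264.19 W/m².
— Configuration B (φ=+51.2°):
cos H₀ = −tan(+51.2°) tan(-7.300°) = 0.1593, H₀ = 1.4108 rad.
Bracket: H₀ sin φ sin δ + cos φ cos δ sin H₀ = 1.4108×0.77934×-0.12706 + 0.62660×0.99189×0.98723 = -0.139702 + 0.613581 = 0.473879.
Q̄ = (S₀/π) × [bracket] = (1361/π) × 0.473879 = 205.29 W/m².
Ratio Q̄_A / Q̄_B = 264.19 / 205.29 = 1.287.

Q̄_A / Q̄_B ≈ 1.29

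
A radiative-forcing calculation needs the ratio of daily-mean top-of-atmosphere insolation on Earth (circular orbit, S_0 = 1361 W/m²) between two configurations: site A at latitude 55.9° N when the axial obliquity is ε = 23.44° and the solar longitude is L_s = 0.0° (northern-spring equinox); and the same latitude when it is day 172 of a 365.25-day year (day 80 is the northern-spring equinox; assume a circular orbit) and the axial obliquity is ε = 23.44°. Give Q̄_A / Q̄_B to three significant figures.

— Configuration A (ϕ=+55.9°):
Solar declination: sin δ = sin ε · sin L_s = sin 23.44° × sin 0.0° = 0.00000, so δ = +0.000°.
cos h₀ = −tan(+55.9°) tan(+0.000°) = -0.0000, h₀ = 1.5708 rad.
Bracket: h₀ sin ϕ sin δ + cos ϕ cos δ sin h₀ = 1.5708×0.82806×0.00000 + 0.56064×1.00000×1.00000 = 0.000000 + 0.560640 = 0.560640.
Q̄ = (S_0/π) × [bracket] = (1361/π) × 0.560640 = 242.88 W/m².
— Configuration B (ϕ=+55.9°):
Solar longitude: L_s = 360° × (172 − 80)/365.25 = 90.678°.
sin δ = sin 23.44° × sin 90.678° = 0.39776, so δ = +23.438°.
cos h₀ = −tan(+55.9°) tan(+23.438°) = -0.6403, h₀ = 2.2657 rad.
Bracket: h₀ sin ϕ sin δ + cos ϕ cos δ sin h₀ = 2.2657×0.82806×0.39776 + 0.56064×0.91749×0.76811 = 0.746252 + 0.395102 = 1.141354.
Q̄ = (S_0/π) × [bracket] = (1361/π) × 1.141354 = 494.46 W/m².
Ratio Q̄_A / Q̄_B = 242.88 / 494.46 = 0.4912.

Q̄_A / Q̄_B ≈ 0.491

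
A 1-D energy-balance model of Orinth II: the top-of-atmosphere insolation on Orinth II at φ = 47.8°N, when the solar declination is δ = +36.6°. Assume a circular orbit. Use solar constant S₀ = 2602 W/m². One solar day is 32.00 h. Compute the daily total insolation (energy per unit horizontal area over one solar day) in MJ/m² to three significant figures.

136 MJ/m²

cos H₀ = −tan(+47.8°) tan(+36.600°) = -0.8190, H₀ = 2.5305 rad.
Bracket: H₀ sin φ sin δ + cos φ cos δ sin H₀ = 2.5305×0.74080×0.59622 + 0.67172×0.80282×0.57373 = 1.117671 + 0.309396 = 1.427067.
Q̄ = (S₀/π) × [bracket] = (2602/π) × 1.427067 = 1182.0 W/m².
Daily total = Q̄ × 32.00 h × 3600 s/h = 1182.0 × 32.00 × 3600 / 10⁶ = 136.2 MJ/m².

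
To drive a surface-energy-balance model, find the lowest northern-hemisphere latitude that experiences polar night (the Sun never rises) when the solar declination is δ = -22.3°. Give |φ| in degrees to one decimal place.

|φ| = 67.7°

Polar night requires cos H₀ = −tan φ tan δ ≥ 1, i.e. tan φ tan δ ≤ −1.
The boundary is |tan φ| · |tan δ| = 1, so |φ| = 90° − |δ| = 90° − 22.3° = 67.7° in the northern hemisphere.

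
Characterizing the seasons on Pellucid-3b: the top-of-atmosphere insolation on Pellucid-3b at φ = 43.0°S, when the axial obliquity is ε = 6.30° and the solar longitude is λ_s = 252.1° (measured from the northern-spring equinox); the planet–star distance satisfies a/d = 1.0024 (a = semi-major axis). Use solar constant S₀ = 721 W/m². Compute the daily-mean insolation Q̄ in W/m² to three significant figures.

Q̄ ≈ 194 W/m²

Solar declination: sin δ = sin ε · sin λ_s = sin 6.30° × sin 252.1° = -0.10442, so δ = -5.994°.
cos H₀ = −tan(-43.0°) tan(-5.994°) = -0.0979, H₀ = 1.6689 rad.
Bracket: H₀ sin φ sin δ + cos φ cos δ sin H₀ = 1.6689×-0.68200×-0.10442 + 0.73135×0.99453×0.99520 = 0.118850 + 0.723858 = 0.842708.
Inverse-square distance factor (a/d)² = 1.0024² = 1.004806.
Q̄ = (S₀/π) × 1.004806 × [bracket] = (721/π) × 1.004806 × 0.842708 = 194.3 W/m².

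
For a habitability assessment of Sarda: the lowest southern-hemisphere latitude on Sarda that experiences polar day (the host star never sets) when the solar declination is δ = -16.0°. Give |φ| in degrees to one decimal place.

Polar day requires cos H₀ = −tan φ tan δ ≤ −1, i.e. tan φ tan δ ≥ 1.
The boundary is |tan φ| · |tan δ| = 1, so |φ| = 90° − |δ| = 90° − 16.0° = 74.0° in the southern hemisphere.

|φ| = 74.0°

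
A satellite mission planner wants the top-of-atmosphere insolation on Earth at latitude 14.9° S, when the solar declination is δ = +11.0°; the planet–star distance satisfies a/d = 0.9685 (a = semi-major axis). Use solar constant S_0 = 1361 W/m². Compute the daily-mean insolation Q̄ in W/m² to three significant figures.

Q̄ ≈ 355 W/m²

cos h₀ = −tan(-14.9°) tan(+11.000°) = 0.0517, h₀ = 1.5191 rad.
Bracket: h₀ sin ϕ sin δ + cos ϕ cos δ sin h₀ = 1.5191×-0.25713×0.19081 + 0.96638×0.98163×0.99866 = -0.074532 + 0.947356 = 0.872824.
Inverse-square distance factor (a/d)² = 0.9685² = 0.937992.
Q̄ = (S_0/π) × 0.937992 × [bracket] = (1361/π) × 0.937992 × 0.872824 = 354.7 W/m².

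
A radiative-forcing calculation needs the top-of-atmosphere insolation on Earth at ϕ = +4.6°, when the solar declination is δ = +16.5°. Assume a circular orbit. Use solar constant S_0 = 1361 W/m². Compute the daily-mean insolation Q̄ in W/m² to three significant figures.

Q̄ ≈ 430 W/m²

cos h₀ = −tan(+4.6°) tan(+16.500°) = -0.0238, h₀ = 1.5946 rad.
Bracket: h₀ sin ϕ sin δ + cos ϕ cos δ sin h₀ = 1.5946×0.08020×0.28402 + 0.99678×0.95882×0.99972 = 0.036322 + 0.955465 = 0.991787.
Q̄ = (S_0/π) × [bracket] = (1361/π) × 0.991787 = 429.7 W/m².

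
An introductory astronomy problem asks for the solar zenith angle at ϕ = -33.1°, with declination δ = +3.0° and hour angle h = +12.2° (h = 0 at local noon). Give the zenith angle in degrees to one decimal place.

cos θ_z = sin ϕ sin δ + cos ϕ cos δ cos h = -0.028581 + 0.817677 = 0.789096.
θ_z = arccos(0.789096) = 37.9°.

θ_z = 37.9°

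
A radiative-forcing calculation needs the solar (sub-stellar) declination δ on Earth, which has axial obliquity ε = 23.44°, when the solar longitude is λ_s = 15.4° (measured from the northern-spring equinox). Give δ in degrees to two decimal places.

δ = +6.06°

sin δ = sin ε · sin λ_s = sin 23.44° × sin 15.4° = 0.105635.
δ = arcsin(0.105635) = +6.06°.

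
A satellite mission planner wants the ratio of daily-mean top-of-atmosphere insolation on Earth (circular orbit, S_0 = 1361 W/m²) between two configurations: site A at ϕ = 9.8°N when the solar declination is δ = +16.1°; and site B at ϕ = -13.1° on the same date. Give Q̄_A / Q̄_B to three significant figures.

Q̄_A / Q̄_B ≈ 1.22

— Configuration A (ϕ=+9.8°):
cos h₀ = −tan(+9.8°) tan(+16.100°) = -0.0499, h₀ = 1.6207 rad.
Bracket: h₀ sin ϕ sin δ + cos ϕ cos δ sin h₀ = 1.6207×0.17021×0.27731 + 0.98541×0.96078×0.99876 = 0.076499 + 0.945588 = 1.022087.
Q̄ = (S_0/π) × [bracket] = (1361/π) × 1.022087 = 442.79 W/m².
— Configuration B (ϕ=-13.1°):
cos h₀ = −tan(-13.1°) tan(+16.100°) = 0.0672, h₀ = 1.5036 rad.
Bracket: h₀ sin ϕ sin δ + cos ϕ cos δ sin h₀ = 1.5036×-0.22665×0.27731 + 0.97398×0.96078×0.99774 = -0.094505 + 0.933666 = 0.839161.
Q̄ = (S_0/π) × [bracket] = (1361/π) × 0.839161 = 363.54 W/m².
Ratio Q̄_A / Q̄_B = 442.79 / 363.54 = 1.218.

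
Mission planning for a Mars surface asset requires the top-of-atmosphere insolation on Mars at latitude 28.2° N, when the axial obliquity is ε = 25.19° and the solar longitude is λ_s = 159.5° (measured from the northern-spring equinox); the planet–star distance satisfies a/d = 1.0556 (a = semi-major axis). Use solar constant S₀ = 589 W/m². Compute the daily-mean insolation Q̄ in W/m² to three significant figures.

Solar declination: sin δ = sin ε · sin λ_s = sin 25.19° × sin 159.5° = 0.14906, so δ = +8.572°.
cos H₀ = −tan(+28.2°) tan(+8.572°) = -0.0808, H₀ = 1.6517 rad.
Bracket: H₀ sin φ sin δ + cos φ cos δ sin H₀ = 1.6517×0.47255×0.14906 + 0.88130×0.98883×0.99673 = 0.116343 + 0.868606 = 0.984949.
Inverse-square distance factor (a/d)² = 1.0556² = 1.114291.
Q̄ = (S₀/π) × 1.114291 × [bracket] = (589/π) × 1.114291 × 0.984949 = 205.8 W/m².

Q̄ ≈ 206 W/m²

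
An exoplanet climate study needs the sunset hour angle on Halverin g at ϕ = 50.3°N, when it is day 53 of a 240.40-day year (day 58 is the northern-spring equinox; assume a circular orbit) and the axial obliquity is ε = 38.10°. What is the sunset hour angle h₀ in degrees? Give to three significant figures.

h₀ = 84.4°

Solar longitude: L_s = 360° × (53 − 58)/240.40 = -7.488°, i.e. -7.488° + 360° = 352.512°.
sin δ = sin 38.10° × sin 352.512° = -0.08041, so δ = -4.612°.
cos h₀ = −tan ϕ · tan δ = −tan(+50.3°) × tan(-4.612°) = 0.0972, so h₀ = 1.4735 rad = 84.42°.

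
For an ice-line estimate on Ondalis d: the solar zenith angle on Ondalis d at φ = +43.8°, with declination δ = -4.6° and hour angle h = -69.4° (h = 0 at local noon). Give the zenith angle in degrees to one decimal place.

cos θ_z = sin φ sin δ + cos φ cos δ cos h = -0.055509 + 0.253127 = 0.197618.
θ_z = arccos(0.197618) = 78.6°.

θ_z = 78.6°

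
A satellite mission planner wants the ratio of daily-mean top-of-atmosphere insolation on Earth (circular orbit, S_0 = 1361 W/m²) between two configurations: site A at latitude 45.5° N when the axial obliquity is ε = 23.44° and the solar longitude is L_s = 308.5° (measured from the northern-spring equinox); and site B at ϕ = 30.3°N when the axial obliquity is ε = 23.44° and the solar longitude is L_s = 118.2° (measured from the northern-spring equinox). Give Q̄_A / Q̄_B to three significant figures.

— Configuration A (ϕ=+45.5°):
Solar declination: sin δ = sin ε · sin L_s = sin 23.44° × sin 308.5° = -0.31131, so δ = -18.138°.
cos h₀ = −tan(+45.5°) tan(-18.138°) = 0.3334, h₀ = 1.2309 rad.
Bracket: h₀ sin ϕ sin δ + cos ϕ cos δ sin h₀ = 1.2309×0.71325×-0.31131 + 0.70091×0.95031×0.94280 = -0.273311 + 0.627982 = 0.354671.
Q̄ = (S_0/π) × [bracket] = (1361/π) × 0.354671 = 153.65 W/m².
— Configuration B (ϕ=+30.3°):
Solar declination: sin δ = sin ε · sin L_s = sin 23.44° × sin 118.2° = 0.35057, so δ = +20.522°.
cos h₀ = −tan(+30.3°) tan(+20.522°) = -0.2187, h₀ = 1.7913 rad.
Bracket: h₀ sin ϕ sin δ + cos ϕ cos δ sin h₀ = 1.7913×0.50453×0.35057 + 0.86340×0.93654×0.97578 = 0.316833 + 0.789024 = 1.105857.
Q̄ = (S_0/π) × [bracket] = (1361/π) × 1.105857 = 479.08 W/m².
Ratio Q̄_A / Q̄_B = 153.65 / 479.08 = 0.3207.

Q̄_A / Q̄_B ≈ 0.321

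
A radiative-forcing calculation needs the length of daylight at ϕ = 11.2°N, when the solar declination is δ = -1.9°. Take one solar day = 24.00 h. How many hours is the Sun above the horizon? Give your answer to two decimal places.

11.95 h

cos h₀ = −tan ϕ · tan δ = −tan(+11.2°) × tan(-1.900°) = 0.0066, so h₀ = 1.5642 rad = 89.62°.
Daylight = 2h₀/(2π) × 24.00 h = (1.5642/π) × 24.00 = 11.95 h.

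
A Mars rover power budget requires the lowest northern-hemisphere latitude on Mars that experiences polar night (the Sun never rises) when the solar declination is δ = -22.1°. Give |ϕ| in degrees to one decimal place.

Polar night requires cos h₀ = −tan ϕ tan δ ≥ 1, i.e. tan ϕ tan δ ≤ −1.
The boundary is |tan ϕ| · |tan δ| = 1, so |ϕ| = 90° − |δ| = 90° − 22.1° = 67.9° in the northern hemisphere.

|ϕ| = 67.9°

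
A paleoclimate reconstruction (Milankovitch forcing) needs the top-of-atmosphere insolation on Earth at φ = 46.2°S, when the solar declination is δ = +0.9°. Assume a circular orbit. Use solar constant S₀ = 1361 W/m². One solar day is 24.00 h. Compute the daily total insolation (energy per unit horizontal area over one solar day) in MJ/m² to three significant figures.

25.2 MJ/m²

cos H₀ = −tan(-46.2°) tan(+0.900°) = 0.0164, H₀ = 1.5544 rad.
Bracket: H₀ sin φ sin δ + cos φ cos δ sin H₀ = 1.5544×-0.72176×0.01571 + 0.69214×0.99988×0.99987 = -0.017625 + 0.691967 = 0.674342.
Q̄ = (S₀/π) × [bracket] = (1361/π) × 0.674342 = 292.14 W/m².
Daily total = Q̄ × 24.00 h × 3600 s/h = 292.14 × 24.00 × 3600 / 10⁶ = 25.24 MJ/m².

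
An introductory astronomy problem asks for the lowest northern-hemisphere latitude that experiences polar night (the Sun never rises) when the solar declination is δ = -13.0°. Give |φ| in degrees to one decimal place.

Polar night requires cos H₀ = −tan φ tan δ ≥ 1, i.e. tan φ tan δ ≤ −1.
The boundary is |tan φ| · |tan δ| = 1, so |φ| = 90° − |δ| = 90° − 13.0° = 77.0° in the northern hemisphere.

|φ| = 77.0°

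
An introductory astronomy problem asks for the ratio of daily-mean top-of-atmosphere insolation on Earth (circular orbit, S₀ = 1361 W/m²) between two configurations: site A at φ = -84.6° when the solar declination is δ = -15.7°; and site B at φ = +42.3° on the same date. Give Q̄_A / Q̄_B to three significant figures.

Q̄_A / Q̄_B ≈ 1.88

— Configuration A (φ=-84.6°):
cos H₀ = −tan(-84.6°) tan(-15.700°) = -2.9736 ≤ −1 ⇒ polar day, H₀ = π.
Bracket: H₀ sin φ sin δ + cos φ cos δ sin H₀ = 3.1416×-0.99556×-0.27060 + 0.09411×0.96269×0.00000 = 0.846342 + 0.000000 = 0.846342.
Q̄ = (S₀/π) × [bracket] = (1361/π) × 0.846342 = 366.65 W/m².
— Configuration B (φ=+42.3°):
cos H₀ = −tan(+42.3°) tan(-15.700°) = 0.2558, H₀ = 1.3122 rad.
Bracket: H₀ sin φ sin δ + cos φ cos δ sin H₀ = 1.3122×0.67301×-0.27060 + 0.73963×0.96269×0.96674 = -0.238973 + 0.688352 = 0.449379.
Q̄ = (S₀/π) × [bracket] = (1361/π) × 0.449379 = 194.68 W/m².
Ratio Q̄_A / Q̄_B = 366.65 / 194.68 = 1.883.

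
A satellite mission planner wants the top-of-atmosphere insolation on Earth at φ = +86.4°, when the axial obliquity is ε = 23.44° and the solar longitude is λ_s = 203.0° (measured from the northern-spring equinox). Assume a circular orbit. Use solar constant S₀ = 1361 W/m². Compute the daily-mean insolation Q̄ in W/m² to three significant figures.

Solar declination: sin δ = sin ε · sin λ_s = sin 23.44° × sin 203.0° = -0.15543, so δ = -8.942°.
cos H₀ = −tan(+86.4°) tan(-8.942°) = 2.5009 ≥ 1 ⇒ polar night, H₀ = 0 and Q̄ = 0.

Q̄ ≈ 0.00 W/m²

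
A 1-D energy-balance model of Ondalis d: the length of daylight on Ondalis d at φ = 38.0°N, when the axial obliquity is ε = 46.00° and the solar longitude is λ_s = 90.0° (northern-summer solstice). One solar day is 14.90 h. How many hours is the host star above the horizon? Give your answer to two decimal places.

Solar declination: sin δ = sin ε · sin λ_s = sin 46.00° × sin 90.0° = 0.71934, so δ = +46.000°.
cos H₀ = −tan φ · tan δ = −tan(+38.0°) × tan(+46.000°) = -0.8090, so H₀ = 2.5133 rad = 144.00°.
Daylight = 2H₀/(2π) × 14.90 h = (2.5133/π) × 14.90 = 11.92 h.

11.92 h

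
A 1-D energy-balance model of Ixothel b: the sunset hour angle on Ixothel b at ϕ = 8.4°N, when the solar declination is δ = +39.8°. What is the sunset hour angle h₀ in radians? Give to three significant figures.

h₀ = 1.69 rad

cos h₀ = −tan ϕ · tan δ = −tan(+8.4°) × tan(+39.800°) = -0.1230, so h₀ = 1.6941 rad = 97.07°.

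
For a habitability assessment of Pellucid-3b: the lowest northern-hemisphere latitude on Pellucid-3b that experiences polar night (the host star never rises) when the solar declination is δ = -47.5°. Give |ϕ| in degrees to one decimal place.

Polar night requires cos h₀ = −tan ϕ tan δ ≥ 1, i.e. tan ϕ tan δ ≤ −1.
The boundary is |tan ϕ| · |tan δ| = 1, so |ϕ| = 90° − |δ| = 90° − 47.5° = 42.5° in the northern hemisphere.

|ϕ| = 42.5°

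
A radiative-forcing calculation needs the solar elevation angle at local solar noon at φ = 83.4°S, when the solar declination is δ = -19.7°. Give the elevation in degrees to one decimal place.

At local noon the hour angle is zero, so the zenith angle equals |φ − δ| = |-83.4° − (-19.700°)| = 63.700°.
Elevation = 90° − 63.700° = 26.3°.

26.3°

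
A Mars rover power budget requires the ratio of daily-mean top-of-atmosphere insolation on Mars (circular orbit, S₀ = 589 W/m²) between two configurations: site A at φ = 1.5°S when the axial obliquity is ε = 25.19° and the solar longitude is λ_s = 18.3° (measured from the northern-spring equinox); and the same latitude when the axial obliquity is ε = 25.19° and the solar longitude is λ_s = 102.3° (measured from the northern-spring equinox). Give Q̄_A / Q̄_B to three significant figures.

Q̄_A / Q̄_B ≈ 1.10

— Configuration A (φ=-1.5°):
Solar declination: sin δ = sin ε · sin λ_s = sin 25.19° × sin 18.3° = 0.13364, so δ = +7.680°.
cos H₀ = −tan(-1.5°) tan(+7.680°) = 0.0035, H₀ = 1.5673 rad.
Bracket: H₀ sin φ sin δ + cos φ cos δ sin H₀ = 1.5673×-0.02618×0.13364 + 0.99966×0.99103×0.99999 = -0.005484 + 0.990683 = 0.985199.
Q̄ = (S₀/π) × [bracket] = (589/π) × 0.985199 = 184.71 W/m².
— Configuration B (φ=-1.5°):
Solar declination: sin δ = sin ε · sin λ_s = sin 25.19° × sin 102.3° = 0.41585, so δ = +24.573°.
cos H₀ = −tan(-1.5°) tan(+24.573°) = 0.0120, H₀ = 1.5588 rad.
Bracket: H₀ sin φ sin δ + cos φ cos δ sin H₀ = 1.5588×-0.02618×0.41585 + 0.99966×0.90943×0.99993 = -0.016971 + 0.909057 = 0.892086.
Q̄ = (S₀/π) × [bracket] = (589/π) × 0.892086 = 167.25 W/m².
Ratio Q̄_A / Q̄_B = 184.71 / 167.25 = 1.104.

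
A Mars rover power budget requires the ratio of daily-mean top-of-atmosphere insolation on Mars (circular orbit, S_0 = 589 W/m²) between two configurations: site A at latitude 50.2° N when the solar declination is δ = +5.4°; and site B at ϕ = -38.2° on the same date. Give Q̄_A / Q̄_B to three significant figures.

— Configuration A (ϕ=+50.2°):
cos h₀ = −tan(+50.2°) tan(+5.400°) = -0.1135, h₀ = 1.6845 rad.
Bracket: h₀ sin ϕ sin δ + cos ϕ cos δ sin h₀ = 1.6845×0.76828×0.09411 + 0.64011×0.99556×0.99354 = 0.121794 + 0.633151 = 0.754945.
Q̄ = (S_0/π) × [bracket] = (589/π) × 0.754945 = 141.54 W/m².
— Configuration B (ϕ=-38.2°):
cos h₀ = −tan(-38.2°) tan(+5.400°) = 0.0744, h₀ = 1.4963 rad.
Bracket: h₀ sin ϕ sin δ + cos ϕ cos δ sin h₀ = 1.4963×-0.61841×0.09411 + 0.78586×0.99556×0.99723 = -0.087083 + 0.780204 = 0.693121.
Q̄ = (S_0/π) × [bracket] = (589/π) × 0.693121 = 129.95 W/m².
Ratio Q̄_A / Q̄_B = 141.54 / 129.95 = 1.089.

Q̄_A / Q̄_B ≈ 1.09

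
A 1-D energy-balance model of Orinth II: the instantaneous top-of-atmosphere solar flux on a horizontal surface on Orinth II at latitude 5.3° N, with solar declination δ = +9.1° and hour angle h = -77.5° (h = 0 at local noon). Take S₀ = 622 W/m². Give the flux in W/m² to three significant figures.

141 W/m²

cos θ_z = sin φ sin δ + cos φ cos δ cos h = 0.014609 + 0.212802 = 0.227411.
Flux = S₀ · cos θ_z = 622 × 0.227411 = 141.4 W/m².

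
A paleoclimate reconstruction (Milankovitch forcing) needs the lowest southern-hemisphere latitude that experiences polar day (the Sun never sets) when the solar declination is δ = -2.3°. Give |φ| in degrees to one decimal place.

Polar day requires cos H₀ = −tan φ tan δ ≤ −1, i.e. tan φ tan δ ≥ 1.
The boundary is |tan φ| · |tan δ| = 1, so |φ| = 90° − |δ| = 90° − 2.3° = 87.7° in the southern hemisphere.

|φ| = 87.7°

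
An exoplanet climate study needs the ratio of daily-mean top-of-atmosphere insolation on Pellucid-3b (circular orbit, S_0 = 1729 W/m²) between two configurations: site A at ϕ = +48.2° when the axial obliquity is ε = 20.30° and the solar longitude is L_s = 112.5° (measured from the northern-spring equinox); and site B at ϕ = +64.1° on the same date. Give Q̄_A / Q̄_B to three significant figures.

— Configuration A (ϕ=+48.2°):
Solar declination: sin δ = sin ε · sin L_s = sin 20.30° × sin 112.5° = 0.32053, so δ = +18.695°.
cos h₀ = −tan(+48.2°) tan(+18.695°) = -0.3785, h₀ = 1.9589 rad.
Bracket: h₀ sin ϕ sin δ + cos ϕ cos δ sin h₀ = 1.9589×0.74548×0.32053 + 0.66653×0.94724×0.92562 = 0.468077 + 0.584403 = 1.052480.
Q̄ = (S_0/π) × [bracket] = (1729/π) × 1.052480 = 579.24 W/m².
— Configuration B (ϕ=+64.1°):
cos h₀ = −tan(+64.1°) tan(+18.695°) = -0.6969, h₀ = 2.3418 rad.
Bracket: h₀ sin ϕ sin δ + cos ϕ cos δ sin h₀ = 2.3418×0.89956×0.32053 + 0.43680×0.94724×0.71720 = 0.675225 + 0.296745 = 0.971970.
Q̄ = (S_0/π) × [bracket] = (1729/π) × 0.971970 = 534.93 W/m².
Ratio Q̄_A / Q̄_B = 579.24 / 534.93 = 1.083.

Q̄_A / Q̄_B ≈ 1.08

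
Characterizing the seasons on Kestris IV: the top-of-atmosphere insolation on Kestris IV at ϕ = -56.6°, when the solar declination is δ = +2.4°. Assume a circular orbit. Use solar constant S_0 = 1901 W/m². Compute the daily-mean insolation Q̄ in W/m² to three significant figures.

Q̄ ≈ 300 W/m²

cos h₀ = −tan(-56.6°) tan(+2.400°) = 0.0636, h₀ = 1.5072 rad.
Bracket: h₀ sin ϕ sin δ + cos ϕ cos δ sin h₀ = 1.5072×-0.83485×0.04188 + 0.55048×0.99912×0.99798 = -0.052697 + 0.548885 = 0.496188.
Q̄ = (S_0/π) × [bracket] = (1901/π) × 0.496188 = 300.2 W/m².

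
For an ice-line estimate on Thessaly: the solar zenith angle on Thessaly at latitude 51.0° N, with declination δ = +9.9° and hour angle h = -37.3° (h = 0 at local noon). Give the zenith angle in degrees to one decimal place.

θ_z = 51.2°

cos θ_z = sin φ sin δ + cos φ cos δ cos h = 0.133614 + 0.493153 = 0.626767.
θ_z = arccos(0.626767) = 51.2°.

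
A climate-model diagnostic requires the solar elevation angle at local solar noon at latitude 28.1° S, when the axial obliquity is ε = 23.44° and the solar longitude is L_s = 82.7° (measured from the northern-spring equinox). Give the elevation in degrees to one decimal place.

Solar declination: sin δ = sin ε · sin L_s = sin 23.44° × sin 82.7° = 0.39456, so δ = +23.239°.
At local noon the hour angle is zero, so the zenith angle equals |ϕ − δ| = |-28.1° − (+23.239°)| = 51.339°.
Elevation = 90° − 51.339° = 38.7°.

38.7°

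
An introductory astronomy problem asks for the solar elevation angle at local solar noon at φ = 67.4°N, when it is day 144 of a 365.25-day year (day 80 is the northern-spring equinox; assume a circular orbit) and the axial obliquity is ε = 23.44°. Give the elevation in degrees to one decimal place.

Solar longitude: λ_s = 360° × (144 − 80)/365.25 = 63.080°.
sin δ = sin 23.44° × sin 63.080° = 0.35468, so δ = +20.774°.
At local noon the hour angle is zero, so the zenith angle equals |φ − δ| = |+67.4° − (+20.774°)| = 46.626°.
Elevation = 90° − 46.626° = 43.4°.

43.4°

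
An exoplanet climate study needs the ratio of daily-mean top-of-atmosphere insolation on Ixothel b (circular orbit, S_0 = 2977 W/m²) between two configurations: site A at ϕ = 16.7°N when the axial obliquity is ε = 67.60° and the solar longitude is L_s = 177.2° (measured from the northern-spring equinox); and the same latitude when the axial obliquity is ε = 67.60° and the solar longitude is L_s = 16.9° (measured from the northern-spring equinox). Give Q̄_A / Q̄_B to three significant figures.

— Configuration A (ϕ=+16.7°):
Solar declination: sin δ = sin ε · sin L_s = sin 67.60° × sin 177.2° = 0.04516, so δ = +2.589°.
cos h₀ = −tan(+16.7°) tan(+2.589°) = -0.0136, h₀ = 1.5844 rad.
Bracket: h₀ sin ϕ sin δ + cos ϕ cos δ sin h₀ = 1.5844×0.28736×0.04516 + 0.95782×0.99898×0.99991 = 0.020561 + 0.956757 = 0.977318.
Q̄ = (S_0/π) × [bracket] = (2977/π) × 0.977318 = 926.11 W/m².
— Configuration B (ϕ=+16.7°):
Solar declination: sin δ = sin ε · sin L_s = sin 67.60° × sin 16.9° = 0.26877, so δ = +15.591°.
cos h₀ = −tan(+16.7°) tan(+15.591°) = -0.0837, h₀ = 1.6546 rad.
Bracket: h₀ sin ϕ sin δ + cos ϕ cos δ sin h₀ = 1.6546×0.28736×0.26877 + 0.95782×0.96321×0.99649 = 0.127791 + 0.919344 = 1.047135.
Q̄ = (S_0/π) × [bracket] = (2977/π) × 1.047135 = 992.27 W/m².
Ratio Q̄_A / Q̄_B = 926.11 / 992.27 = 0.9333.

Q̄_A / Q̄_B ≈ 0.933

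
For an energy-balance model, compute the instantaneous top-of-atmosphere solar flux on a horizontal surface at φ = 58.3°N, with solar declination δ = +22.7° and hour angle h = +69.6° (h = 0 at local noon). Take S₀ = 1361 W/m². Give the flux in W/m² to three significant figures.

cos θ_z = sin φ sin δ + cos φ cos δ cos h = 0.328333 + 0.168976 = 0.497309.
Flux = S₀ · cos θ_z = 1361 × 0.497309 = 676.8 W/m².

677 W/m²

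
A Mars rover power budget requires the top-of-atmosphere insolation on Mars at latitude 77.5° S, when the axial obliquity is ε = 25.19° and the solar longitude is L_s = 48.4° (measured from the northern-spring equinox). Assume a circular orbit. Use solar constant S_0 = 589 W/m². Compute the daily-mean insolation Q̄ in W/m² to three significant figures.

Q̄ ≈ 0.00 W/m²

Solar declination: sin δ = sin ε · sin L_s = sin 25.19° × sin 48.4° = 0.31828, so δ = +18.559°.
cos h₀ = −tan(-77.5°) tan(+18.559°) = 1.5144 ≥ 1 ⇒ polar night, h₀ = 0 and Q̄ = 0.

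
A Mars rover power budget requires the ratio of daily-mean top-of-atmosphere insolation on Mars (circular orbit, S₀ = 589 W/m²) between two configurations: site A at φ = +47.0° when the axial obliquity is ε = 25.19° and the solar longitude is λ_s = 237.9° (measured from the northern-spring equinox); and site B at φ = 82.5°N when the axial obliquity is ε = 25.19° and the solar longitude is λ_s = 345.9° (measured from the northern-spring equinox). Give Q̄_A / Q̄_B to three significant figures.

Q̄_A / Q̄_B ≈ 23.6

— Configuration A (φ=+47.0°):
Solar declination: sin δ = sin ε · sin λ_s = sin 25.19° × sin 237.9° = -0.36055, so δ = -21.134°.
cos H₀ = −tan(+47.0°) tan(-21.134°) = 0.4145, H₀ = 1.1434 rad.
Bracket: H₀ sin φ sin δ + cos φ cos δ sin H₀ = 1.1434×0.73135×-0.36055 + 0.68200×0.93274×0.91004 = -0.301501 + 0.578903 = 0.277402.
Q̄ = (S₀/π) × [bracket] = (589/π) × 0.277402 = 52.009 W/m².
— Configuration B (φ=+82.5°):
Solar declination: sin δ = sin ε · sin λ_s = sin 25.19° × sin 345.9° = -0.10369, so δ = -5.952°.
cos H₀ = −tan(+82.5°) tan(-5.952°) = 0.7919, H₀ = 0.6570 rad.
Bracket: H₀ sin φ sin δ + cos φ cos δ sin H₀ = 0.6570×0.99144×-0.10369 + 0.13053×0.99461×0.61071 = -0.067541 + 0.079286 = 0.011745.
Q̄ = (S₀/π) × [bracket] = (589/π) × 0.011745 = 2.2020 W/m².
Ratio Q̄_A / Q̄_B = 52.009 / 2.2020 = 23.62.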